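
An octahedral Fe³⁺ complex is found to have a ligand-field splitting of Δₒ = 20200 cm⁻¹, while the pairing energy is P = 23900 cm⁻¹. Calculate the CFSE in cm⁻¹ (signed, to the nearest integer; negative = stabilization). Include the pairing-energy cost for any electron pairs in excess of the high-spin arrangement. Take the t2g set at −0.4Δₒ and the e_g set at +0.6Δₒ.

0

Fe³⁺: group 8, so d-count = 8 − 3 = 5.
Since Δₒ = 20200 cm⁻¹ < P = 23900 cm⁻¹, the complex adopts the high-spin configuration.
Filling d⁵ accordingly: t2g^3 e_g^2.
Orbital CFSE = 0.0Δₒ = 0.0 × 20200 = 0 cm⁻¹.
High-spin has no excess pairs, so no pairing correction applies.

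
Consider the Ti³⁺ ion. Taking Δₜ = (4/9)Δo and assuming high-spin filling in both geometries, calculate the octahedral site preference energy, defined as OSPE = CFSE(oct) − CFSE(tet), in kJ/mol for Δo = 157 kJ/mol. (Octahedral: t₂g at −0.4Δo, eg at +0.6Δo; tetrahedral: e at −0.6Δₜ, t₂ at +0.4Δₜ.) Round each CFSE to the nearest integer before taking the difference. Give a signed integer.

-21

Ti sits in group 4; removing 3 electrons leaves Ti³⁺ with 4 − 3 = 1 d electrons.
Octahedral high-spin t2g^1 e_g^0: CFSE = -0.4 × 157 = -63 kJ/mol.
Tetrahedral: e^1 t2^0, CFSE = 1(−0.6) + 0(+0.4) = -0.6Δₜ = -0.6 × (4/9) × 157 = -42 kJ/mol.
OSPE = CFSE(oct) − CFSE(tet) = -63 − (-42) = -21 kJ/mol.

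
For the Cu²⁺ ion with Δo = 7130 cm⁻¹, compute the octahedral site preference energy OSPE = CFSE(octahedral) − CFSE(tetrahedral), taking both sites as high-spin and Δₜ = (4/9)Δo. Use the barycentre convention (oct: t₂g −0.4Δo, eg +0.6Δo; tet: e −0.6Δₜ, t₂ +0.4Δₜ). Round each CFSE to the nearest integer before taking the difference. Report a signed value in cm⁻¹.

Cu sits in group 11; removing 2 electrons leaves Cu²⁺ with 11 − 2 = 9 d electrons.
In an octahedral site d⁹ (HS) is t2g^6 e_g^3, giving CFSE(oct) = -0.6Δo = -4278 cm⁻¹.
Tetrahedral: e^4 t2^5, CFSE = 4(−0.6) + 5(+0.4) = -0.4Δₜ = -0.4 × (4/9) × 7130 = -1268 cm⁻¹.
OSPE = -4278 − (-1268) = -3010 cm⁻¹.

-3010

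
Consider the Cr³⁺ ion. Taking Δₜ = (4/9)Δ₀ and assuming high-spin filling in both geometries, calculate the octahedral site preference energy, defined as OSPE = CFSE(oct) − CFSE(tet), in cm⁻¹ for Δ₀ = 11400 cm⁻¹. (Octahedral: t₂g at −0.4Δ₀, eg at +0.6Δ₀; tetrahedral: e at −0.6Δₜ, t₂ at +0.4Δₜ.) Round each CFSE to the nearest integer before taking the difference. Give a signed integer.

Group 6 minus oxidation state +3 gives a d³ configuration for Cr³⁺.
Octahedral (high-spin): t2g^3 e_g^0, CFSE = 3(−0.4) + 0(+0.6) = -1.2Δ₀ = -1.2 × 11400 = -13680 cm⁻¹.
Tetrahedral: e^2 t2^1, CFSE = 2(−0.6) + 1(+0.4) = -0.8Δₜ = -0.8 × (4/9) × 11400 = -4053 cm⁻¹.
OSPE = CFSE(oct) − CFSE(tet) = -13680 − (-4053) = -9627 cm⁻¹.

-9627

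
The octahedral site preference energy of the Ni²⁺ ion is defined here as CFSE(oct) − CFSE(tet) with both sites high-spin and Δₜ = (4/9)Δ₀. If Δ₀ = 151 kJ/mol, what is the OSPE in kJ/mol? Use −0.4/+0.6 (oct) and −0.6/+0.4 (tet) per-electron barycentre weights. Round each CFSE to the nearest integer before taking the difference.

Group 10 minus oxidation state +2 gives a d⁸ configuration for Ni²⁺.
Octahedral (high-spin): t₂g⁶ eg², CFSE = 6(−0.4) + 2(+0.6) = -1.2Δ₀ = -1.2 × 151 = -181 kJ/mol.
Tetrahedral e⁴ t₂⁴ gives -0.8Δₜ = -0.8 × (4/9) × 151 = -54 kJ/mol.
OSPE = -181 − (-54) = -127 kJ/mol.

-127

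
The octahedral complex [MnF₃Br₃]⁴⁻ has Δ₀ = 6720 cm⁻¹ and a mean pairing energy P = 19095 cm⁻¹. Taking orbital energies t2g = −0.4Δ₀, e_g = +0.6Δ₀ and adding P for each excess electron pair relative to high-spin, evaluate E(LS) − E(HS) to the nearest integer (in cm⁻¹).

24750

Ligand charges: 3×(-1) from F⁻ and 3×(-1) from Br⁻ sum to -6; with overall charge -4, Mn is +2.
Mn is in group 7, so Mn²⁺ is d⁵ (7 − 2 = 5).
High-spin d⁵ fills as t2g^3 e_g^2 with CFSE 3(−0.4) + 2(+0.6) = 0.0Δ₀ = 0 cm⁻¹.
Low-spin t2g^5 e_g^0 gives -2.0Δ₀ = -13440 cm⁻¹, but forming 2 extra pairs costs 2P = 38190 cm⁻¹, so E(LS) = -13440 + 38190 = 24750 cm⁻¹.
E(LS) − E(HS) = 24750 − (0) = 24750 cm⁻¹.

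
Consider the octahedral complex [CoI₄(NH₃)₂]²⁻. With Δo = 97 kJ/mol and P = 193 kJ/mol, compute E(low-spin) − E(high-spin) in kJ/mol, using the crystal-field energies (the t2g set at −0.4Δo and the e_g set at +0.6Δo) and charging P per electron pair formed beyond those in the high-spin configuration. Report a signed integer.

96

Ligand charges: 4×(-1) from I⁻ and 2×(+0) from NH₃ sum to -4; with overall charge -2, Co is +2.
Co²⁺: group 9, so d-count = 9 − 2 = 7.
High-spin d⁷ fills as t2g^5 e_g^2 with CFSE 5(−0.4) + 2(+0.6) = -0.8Δo = -78 kJ/mol.
For low-spin the configuration is t2g^6 e_g^1: orbital energy -1.8 × 97 = -175 kJ/mol, and 1 additional pair relative to high-spin adds 193 kJ/mol, giving 18 kJ/mol.
E(LS) − E(HS) = 18 − (-78) = 96 kJ/mol.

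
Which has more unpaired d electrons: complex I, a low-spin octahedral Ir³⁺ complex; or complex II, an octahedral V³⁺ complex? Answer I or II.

I: Group 9 minus oxidation state +3 gives a d⁶ configuration for Ir³⁺; t₂g⁶ eg⁰ → 0 unpaired.
II: V is in group 5, so V³⁺ is d² (5 − 3 = 2); For octahedral d² the high- and low-spin configurations coincide; t₂g² eg⁰ → 2 unpaired.
So II has more unpaired electrons.

II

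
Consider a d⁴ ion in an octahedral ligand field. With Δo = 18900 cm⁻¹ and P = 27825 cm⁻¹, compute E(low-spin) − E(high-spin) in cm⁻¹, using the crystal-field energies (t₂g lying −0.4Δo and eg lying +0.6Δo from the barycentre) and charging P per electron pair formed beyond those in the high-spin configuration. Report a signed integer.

High-spin d⁴ fills as t₂g³ eg¹ with CFSE 3(−0.4) + 1(+0.6) = -0.6Δo = -11340 cm⁻¹.
Low-spin t₂g⁴ eg⁰ gives -1.6Δo = -30240 cm⁻¹, but forming 1 extra pair costs 1P = 27825 cm⁻¹, so E(LS) = -30240 + 27825 = -2415 cm⁻¹.
E(LS) − E(HS) = -2415 − (-11340) = 8925 cm⁻¹.

8925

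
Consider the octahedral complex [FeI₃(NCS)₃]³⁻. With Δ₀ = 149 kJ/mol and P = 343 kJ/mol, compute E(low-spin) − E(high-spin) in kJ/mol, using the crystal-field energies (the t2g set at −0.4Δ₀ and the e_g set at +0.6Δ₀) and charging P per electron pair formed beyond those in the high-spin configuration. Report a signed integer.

Ligand charges: 3×(-1) from I⁻ and 3×(-1) from NCS⁻ sum to -6; with overall charge -3, Fe is +3.
Fe is in group 8, so Fe³⁺ is d⁵ (8 − 3 = 5).
In the high-spin limit (t2g^3 e_g^2) the orbital term is 0.0Δ₀ = 0 kJ/mol, with no excess pairing.
Low-spin t2g^5 e_g^0 gives -2.0Δ₀ = -298 kJ/mol, but forming 2 extra pairs costs 2P = 686 kJ/mol, so E(LS) = -298 + 686 = 388 kJ/mol.
The difference is 388 − (0) = 388 kJ/mol, so high-spin lies lower.

388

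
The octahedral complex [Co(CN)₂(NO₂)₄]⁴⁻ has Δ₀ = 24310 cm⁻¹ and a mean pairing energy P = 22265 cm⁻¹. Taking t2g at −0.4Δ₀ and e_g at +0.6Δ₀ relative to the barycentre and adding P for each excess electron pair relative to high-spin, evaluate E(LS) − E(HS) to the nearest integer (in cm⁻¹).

Ligand charges: 2×(-1) from CN⁻ and 4×(-1) from NO₂⁻ sum to -6; with overall charge -4, Co is +2.
Group 9 minus oxidation state +2 gives a d⁷ configuration for Co²⁺.
High-spin d⁷ fills as t2g^5 e_g^2 with CFSE 5(−0.4) + 2(+0.6) = -0.8Δ₀ = -19448 cm⁻¹.
Low-spin: t2g^6 e_g^1, orbital CFSE = -1.8Δ₀ = -43758 cm⁻¹; plus 1 excess pair × P = +22265 cm⁻¹; total -21493 cm⁻¹.
E(LS) − E(HS) = -21493 − (-19448) = -2045 cm⁻¹.

-2045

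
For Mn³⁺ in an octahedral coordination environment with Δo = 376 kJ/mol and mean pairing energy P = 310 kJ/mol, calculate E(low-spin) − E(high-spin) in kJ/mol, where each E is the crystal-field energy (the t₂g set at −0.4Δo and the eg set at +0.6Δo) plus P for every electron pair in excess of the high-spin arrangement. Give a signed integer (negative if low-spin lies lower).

Mn sits in group 7; removing 3 electrons leaves Mn³⁺ with 7 − 3 = 4 d electrons.
High-spin: t₂g³ eg¹, CFSE = -0.6Δo = -226 kJ/mol.
For low-spin the configuration is t₂g⁴ eg⁰: orbital energy -1.6 × 376 = -602 kJ/mol, and 1 additional pair relative to high-spin adds 310 kJ/mol, giving -292 kJ/mol.
Thus E(LS) − E(HS) = -66 kJ/mol.

-66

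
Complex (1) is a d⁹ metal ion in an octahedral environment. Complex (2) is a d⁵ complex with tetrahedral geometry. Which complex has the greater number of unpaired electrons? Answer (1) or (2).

(2)

(1): For octahedral d⁹ the high- and low-spin configurations coincide; t2g^6 e_g^3 → 1 unpaired.
(2): With tetrahedral geometry the complex is necessarily high-spin; e^2 t2^3 → 5 unpaired.
So (2) has more unpaired electrons.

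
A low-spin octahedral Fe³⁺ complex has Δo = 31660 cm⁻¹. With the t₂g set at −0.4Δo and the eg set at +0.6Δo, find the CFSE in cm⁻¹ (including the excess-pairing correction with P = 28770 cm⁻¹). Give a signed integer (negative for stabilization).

Fe sits in group 8; removing 3 electrons leaves Fe³⁺ with 8 − 3 = 5 d electrons.
Electron filling gives t₂g⁵ eg⁰.
The orbital stabilization is -2.0Δo = -2.0 × 31660 = -63320 cm⁻¹.
Pairing penalty: 2 pairs vs 0 in the high-spin reference → 2 extra × P = 57540 cm⁻¹.
Net CFSE = -63320 + 57540 = -5780 cm⁻¹.

-5780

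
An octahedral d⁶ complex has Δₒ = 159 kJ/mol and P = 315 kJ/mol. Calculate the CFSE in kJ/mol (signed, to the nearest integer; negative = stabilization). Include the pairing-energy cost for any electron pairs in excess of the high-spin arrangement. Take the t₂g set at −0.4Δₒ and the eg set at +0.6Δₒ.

-64

Since Δₒ = 159 kJ/mol < P = 315 kJ/mol, the complex adopts the high-spin configuration.
Configuration: t₂g⁴ eg².
Orbital CFSE = -0.4Δₒ = -0.4 × 159 = -64 kJ/mol.
High-spin has no excess pairs, so no pairing correction applies.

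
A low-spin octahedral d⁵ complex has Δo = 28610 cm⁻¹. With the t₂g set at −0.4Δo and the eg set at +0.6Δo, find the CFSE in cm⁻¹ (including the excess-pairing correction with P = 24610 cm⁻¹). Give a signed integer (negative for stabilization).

Configuration: t₂g⁵ eg⁰.
The orbital stabilization is -2.0Δo = -2.0 × 28610 = -57220 cm⁻¹.
Pairing penalty: 2 pairs vs 0 in the high-spin reference → 2 extra × P = 49220 cm⁻¹.
Net CFSE = -57220 + 49220 = -8000 cm⁻¹.

-8000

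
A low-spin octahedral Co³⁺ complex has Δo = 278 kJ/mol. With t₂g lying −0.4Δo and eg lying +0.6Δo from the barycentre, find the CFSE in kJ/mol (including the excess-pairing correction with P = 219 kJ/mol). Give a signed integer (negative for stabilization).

-229

Co is in group 9, so Co³⁺ is d⁶ (9 − 3 = 6).
Configuration: t₂g⁶ eg⁰.
CFSE(orbital) = 6×(-0.4Δo) + 0×(0.6Δo) = -2.4Δo; with Δo = 278 kJ/mol that is -667 kJ/mol.
High-spin d⁶ would be t₂g⁴ eg² with 1 pair; low-spin has 3, so 2 excess pairs cost +2P = +438 kJ/mol.
Combining: -667 + 438 = -229 kJ/mol.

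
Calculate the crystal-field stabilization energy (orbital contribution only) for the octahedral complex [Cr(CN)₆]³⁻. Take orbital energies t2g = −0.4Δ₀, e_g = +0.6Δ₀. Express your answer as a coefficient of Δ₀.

-1.2 Δ₀

Each CN⁻ contributes -1; 6 × (-1) = -6. With overall charge -3, Cr is in the +3 oxidation state.
Group 6 minus oxidation state +3 gives a d³ configuration for Cr³⁺.
Configuration: t2g^3 e_g^0.
CFSE = 3(-0.4Δ₀) + 0(0.6Δ₀) = -1.2Δ₀ + 0.0Δ₀ = -1.2Δ₀.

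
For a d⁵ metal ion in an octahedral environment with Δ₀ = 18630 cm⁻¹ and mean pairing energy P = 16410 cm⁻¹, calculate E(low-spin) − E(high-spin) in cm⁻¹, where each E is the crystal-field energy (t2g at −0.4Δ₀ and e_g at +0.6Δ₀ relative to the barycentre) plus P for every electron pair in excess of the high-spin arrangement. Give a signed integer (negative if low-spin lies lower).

High-spin: t2g^3 e_g^2, CFSE = 0.0Δ₀ = 0 cm⁻¹.
Low-spin: t2g^5 e_g^0, orbital CFSE = -2.0Δ₀ = -37260 cm⁻¹; plus 2 excess pairs × P = +32820 cm⁻¹; total -4440 cm⁻¹.
The difference is -4440 − (0) = -4440 cm⁻¹, so low-spin lies lower.

-4440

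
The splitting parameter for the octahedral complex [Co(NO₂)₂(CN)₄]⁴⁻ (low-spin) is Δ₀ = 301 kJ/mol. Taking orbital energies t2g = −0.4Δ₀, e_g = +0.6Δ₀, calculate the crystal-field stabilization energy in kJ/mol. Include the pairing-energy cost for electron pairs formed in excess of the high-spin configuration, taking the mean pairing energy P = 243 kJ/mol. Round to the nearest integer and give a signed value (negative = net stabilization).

Ligand charges: 2×(-1) from NO₂⁻ and 4×(-1) from CN⁻ sum to -6; with overall charge -4, Co is +2.
Co sits in group 9; removing 2 electrons leaves Co²⁺ with 9 − 2 = 7 d electrons.
Electron filling gives t2g^6 e_g^1.
The orbital stabilization is -1.8Δ₀ = -1.8 × 301 = -542 kJ/mol.
Pairing penalty: 3 pairs vs 2 in the high-spin reference → 1 extra × P = 243 kJ/mol.
Net CFSE = -542 + 243 = -299 kJ/mol.

-299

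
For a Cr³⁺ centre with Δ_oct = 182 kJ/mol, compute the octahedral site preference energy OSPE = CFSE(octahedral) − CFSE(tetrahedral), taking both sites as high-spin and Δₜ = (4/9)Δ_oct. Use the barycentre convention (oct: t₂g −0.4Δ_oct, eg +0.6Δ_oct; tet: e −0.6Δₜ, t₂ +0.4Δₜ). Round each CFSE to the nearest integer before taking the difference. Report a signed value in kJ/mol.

-153

Cr sits in group 6; removing 3 electrons leaves Cr³⁺ with 6 − 3 = 3 d electrons.
Octahedral high-spin t2g^3 e_g^0: CFSE = -1.2 × 182 = -218 kJ/mol.
Tetrahedral: e^2 t2^1, CFSE = 2(−0.6) + 1(+0.4) = -0.8Δₜ = -0.8 × (4/9) × 182 = -65 kJ/mol.
OSPE = CFSE(oct) − CFSE(tet) = -218 − (-65) = -153 kJ/mol.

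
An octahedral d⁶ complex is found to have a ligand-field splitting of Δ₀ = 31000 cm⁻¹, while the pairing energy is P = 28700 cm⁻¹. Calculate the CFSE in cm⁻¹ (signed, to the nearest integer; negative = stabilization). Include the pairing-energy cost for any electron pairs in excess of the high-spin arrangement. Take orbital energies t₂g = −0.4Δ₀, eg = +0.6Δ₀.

-17000

Δ₀ > P, so pairing is preferred: the ground state is low-spin.
Configuration: t₂g⁶ eg⁰.
Orbital CFSE = -2.4Δ₀ = -2.4 × 31000 = -74400 cm⁻¹.
Excess pairs vs high-spin: 3 − 1 = 2; pairing cost = +57400 cm⁻¹.
Net CFSE = -74400 + 57400 = -17000 cm⁻¹.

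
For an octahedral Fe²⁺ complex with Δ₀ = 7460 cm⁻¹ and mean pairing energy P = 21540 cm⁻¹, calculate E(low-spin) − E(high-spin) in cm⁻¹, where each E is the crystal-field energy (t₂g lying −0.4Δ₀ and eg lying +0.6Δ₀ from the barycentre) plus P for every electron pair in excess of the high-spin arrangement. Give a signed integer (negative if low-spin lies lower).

28160

Fe sits in group 8; removing 2 electrons leaves Fe²⁺ with 8 − 2 = 6 d electrons.
High-spin: t₂g⁴ eg², CFSE = -0.4Δ₀ = -2984 cm⁻¹.
Low-spin: t₂g⁶ eg⁰, orbital CFSE = -2.4Δ₀ = -17904 cm⁻¹; plus 2 excess pairs × P = +43080 cm⁻¹; total 25176 cm⁻¹.
Thus E(LS) − E(HS) = 28160 cm⁻¹.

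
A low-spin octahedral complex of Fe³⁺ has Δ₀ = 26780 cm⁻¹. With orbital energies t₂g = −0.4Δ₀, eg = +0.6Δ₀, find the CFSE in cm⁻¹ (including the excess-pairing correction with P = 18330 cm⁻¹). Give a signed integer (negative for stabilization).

Group 8 minus oxidation state +3 gives a d⁵ configuration for Fe³⁺.
The d⁵ electrons fill as t₂g⁵ eg⁰.
CFSE(orbital) = 5×(-0.4Δ₀) + 0×(0.6Δ₀) = -2.0Δ₀; with Δ₀ = 26780 cm⁻¹ that is -53560 cm⁻¹.
Pairing penalty: 2 pairs vs 0 in the high-spin reference → 2 extra × P = 36660 cm⁻¹.
Overall CFSE = -53560 + 36660 = -16900 cm⁻¹.

-16900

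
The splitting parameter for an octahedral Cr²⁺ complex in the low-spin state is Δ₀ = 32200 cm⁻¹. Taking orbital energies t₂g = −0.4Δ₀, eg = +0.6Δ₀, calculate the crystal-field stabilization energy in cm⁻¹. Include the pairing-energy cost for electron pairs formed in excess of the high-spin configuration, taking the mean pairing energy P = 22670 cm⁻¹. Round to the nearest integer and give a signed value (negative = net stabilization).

-28850

Cr is in group 6, so Cr²⁺ is d⁴ (6 − 2 = 4).
The d⁴ electrons fill as t₂g⁴ eg⁰.
The orbital stabilization is -1.6Δ₀ = -1.6 × 32200 = -51520 cm⁻¹.
Pairing penalty: 1 pair vs 0 in the high-spin reference → 1 extra × P = 22670 cm⁻¹.
Overall CFSE = -51520 + 22670 = -28850 cm⁻¹.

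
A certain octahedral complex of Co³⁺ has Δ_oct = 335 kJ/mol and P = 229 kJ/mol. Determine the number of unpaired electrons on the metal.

0

Co sits in group 9; removing 3 electrons leaves Co³⁺ with 9 − 3 = 6 d electrons.
Since Δ_oct = 335 kJ/mol > P = 229 kJ/mol, the complex adopts the low-spin configuration.
Configuration: t2g^6 e_g^0.
Unpaired electrons: 0.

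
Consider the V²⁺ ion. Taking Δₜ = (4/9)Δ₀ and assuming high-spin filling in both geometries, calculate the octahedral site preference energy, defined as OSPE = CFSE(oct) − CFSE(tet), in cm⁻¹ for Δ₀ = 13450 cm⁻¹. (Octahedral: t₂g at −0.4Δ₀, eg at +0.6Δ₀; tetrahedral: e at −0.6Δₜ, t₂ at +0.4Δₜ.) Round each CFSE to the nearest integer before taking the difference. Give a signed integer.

-11358

V sits in group 5; removing 2 electrons leaves V²⁺ with 5 − 2 = 3 d electrons.
Octahedral high-spin t₂g³ eg⁰: CFSE = -1.2 × 13450 = -16140 cm⁻¹.
Tetrahedral e² t₂¹ gives -0.8Δₜ = -0.8 × (4/9) × 13450 = -4782 cm⁻¹.
Subtracting, OSPE = -16140 − (-4782) = -11358 cm⁻¹.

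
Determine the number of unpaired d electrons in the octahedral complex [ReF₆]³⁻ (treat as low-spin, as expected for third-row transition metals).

Each F⁻ contributes -1; 6 × (-1) = -6. With overall charge -3, Re is in the +3 oxidation state.
Re³⁺: group 7, so d-count = 7 − 3 = 4.
Configuration: t2g^4 e_g^0, giving 2 unpaired electrons.

2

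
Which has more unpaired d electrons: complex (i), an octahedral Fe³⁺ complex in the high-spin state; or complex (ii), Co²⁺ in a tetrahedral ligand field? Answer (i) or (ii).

(i)

(i): Fe is in group 8, so Fe³⁺ is d⁵ (8 − 3 = 5); t₂g³ eg² → 5 unpaired.
(ii): Co²⁺: group 9, so d-count = 9 − 2 = 7; Tetrahedral fields are weak (Δₜ ≈ 4/9 Δₒ), so electrons fill high-spin; e⁴ t₂³ → 3 unpaired.
So (i) has more unpaired electrons.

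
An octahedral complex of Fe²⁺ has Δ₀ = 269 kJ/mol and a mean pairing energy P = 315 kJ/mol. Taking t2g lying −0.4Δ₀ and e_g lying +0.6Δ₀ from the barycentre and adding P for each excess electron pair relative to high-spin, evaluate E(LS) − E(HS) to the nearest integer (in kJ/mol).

92

Fe²⁺: group 8, so d-count = 8 − 2 = 6.
In the high-spin limit (t2g^4 e_g^2) the orbital term is -0.4Δ₀ = -108 kJ/mol, with no excess pairing.
Low-spin t2g^6 e_g^0 gives -2.4Δ₀ = -646 kJ/mol, but forming 2 extra pairs costs 2P = 630 kJ/mol, so E(LS) = -646 + 630 = -16 kJ/mol.
The difference is -16 − (-108) = 92 kJ/mol, so high-spin lies lower.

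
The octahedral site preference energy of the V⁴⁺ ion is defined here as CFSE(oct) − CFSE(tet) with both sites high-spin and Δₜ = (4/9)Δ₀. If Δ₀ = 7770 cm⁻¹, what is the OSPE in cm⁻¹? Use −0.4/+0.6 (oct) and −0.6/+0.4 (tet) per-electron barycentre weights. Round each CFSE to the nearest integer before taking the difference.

V⁴⁺: group 5, so d-count = 5 − 4 = 1.
Octahedral (high-spin): t2g^1 e_g^0, CFSE = 1(−0.4) + 0(+0.6) = -0.4Δ₀ = -0.4 × 7770 = -3108 cm⁻¹.
Tetrahedral e^1 t2^0 gives -0.6Δₜ = -0.6 × (4/9) × 7770 = -2072 cm⁻¹.
OSPE = -3108 − (-2072) = -1036 cm⁻¹.

-1036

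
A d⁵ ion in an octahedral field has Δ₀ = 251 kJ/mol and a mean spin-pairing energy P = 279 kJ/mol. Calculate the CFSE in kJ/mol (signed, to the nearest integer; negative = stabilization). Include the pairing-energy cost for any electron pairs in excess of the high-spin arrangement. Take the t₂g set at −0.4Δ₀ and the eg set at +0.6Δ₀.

0

Here Δ₀ < P (251 < 279), so the high-spin state is favoured.
Configuration: t₂g³ eg².
Orbital CFSE = 0.0Δ₀ = 0.0 × 251 = 0 kJ/mol.
High-spin has no excess pairs, so no pairing correction applies.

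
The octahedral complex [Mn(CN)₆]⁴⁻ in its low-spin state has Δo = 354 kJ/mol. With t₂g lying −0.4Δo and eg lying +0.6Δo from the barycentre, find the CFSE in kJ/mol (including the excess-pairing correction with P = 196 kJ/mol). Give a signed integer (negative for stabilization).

-316

Each CN⁻ contributes -1; 6 × (-1) = -6. With overall charge -4, Mn is in the +2 oxidation state.
Mn is in group 7, so Mn²⁺ is d⁵ (7 − 2 = 5).
Configuration: t₂g⁵ eg⁰.
Orbital CFSE = 5(-0.4) + 0(0.6) = -2.0Δo = -2.0 × 354 = -708 kJ/mol.
Pairing penalty: 2 pairs vs 0 in the high-spin reference → 2 extra × P = 392 kJ/mol.
Combining: -708 + 392 = -316 kJ/mol.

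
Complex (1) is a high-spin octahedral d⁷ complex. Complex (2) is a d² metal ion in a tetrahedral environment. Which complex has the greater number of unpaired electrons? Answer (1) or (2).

(1)

(1): t2g^5 e_g^2 → 3 unpaired.
(2): With tetrahedral geometry the complex is necessarily high-spin; e^2 t2^0 → 2 unpaired.
So (1) has more unpaired electrons.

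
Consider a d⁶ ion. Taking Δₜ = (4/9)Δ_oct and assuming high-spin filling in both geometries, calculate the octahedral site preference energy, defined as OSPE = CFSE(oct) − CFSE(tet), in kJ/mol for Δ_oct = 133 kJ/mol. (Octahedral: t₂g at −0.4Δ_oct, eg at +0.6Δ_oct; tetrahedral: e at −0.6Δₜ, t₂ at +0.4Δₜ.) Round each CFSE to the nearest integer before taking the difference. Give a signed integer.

-18

Octahedral high-spin t₂g⁴ eg²: CFSE = -0.4 × 133 = -53 kJ/mol.
Tetrahedral: e³ t₂³, CFSE = 3(−0.6) + 3(+0.4) = -0.6Δₜ = -0.6 × (4/9) × 133 = -35 kJ/mol.
OSPE = -53 − (-35) = -18 kJ/mol.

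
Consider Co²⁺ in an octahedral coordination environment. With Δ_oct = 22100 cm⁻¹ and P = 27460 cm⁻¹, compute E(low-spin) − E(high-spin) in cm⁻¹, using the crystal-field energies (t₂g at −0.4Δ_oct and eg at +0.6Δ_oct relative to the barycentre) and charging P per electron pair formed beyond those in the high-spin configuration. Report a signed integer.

Co sits in group 9; removing 2 electrons leaves Co²⁺ with 9 − 2 = 7 d electrons.
High-spin d⁷ fills as t₂g⁵ eg² with CFSE 5(−0.4) + 2(+0.6) = -0.8Δ_oct = -17680 cm⁻¹.
For low-spin the configuration is t₂g⁶ eg¹: orbital energy -1.8 × 22100 = -39780 cm⁻¹, and 1 additional pair relative to high-spin adds 27460 cm⁻¹, giving -12320 cm⁻¹.
Thus E(LS) − E(HS) = 5360 cm⁻¹.

5360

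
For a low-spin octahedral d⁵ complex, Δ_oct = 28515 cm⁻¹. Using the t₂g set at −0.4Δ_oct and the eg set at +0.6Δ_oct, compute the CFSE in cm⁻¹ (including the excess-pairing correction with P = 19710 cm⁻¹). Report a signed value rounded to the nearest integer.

-17610

Electron filling gives t₂g⁵ eg⁰.
CFSE(orbital) = 5×(-0.4Δ_oct) + 0×(0.6Δ_oct) = -2.0Δ_oct; with Δ_oct = 28515 cm⁻¹ that is -57030 cm⁻¹.
High-spin d⁵ would be t₂g³ eg² with 0 pairs; low-spin has 2, so 2 excess pairs cost +2P = +39420 cm⁻¹.
Net CFSE = -57030 + 39420 = -17610 cm⁻¹.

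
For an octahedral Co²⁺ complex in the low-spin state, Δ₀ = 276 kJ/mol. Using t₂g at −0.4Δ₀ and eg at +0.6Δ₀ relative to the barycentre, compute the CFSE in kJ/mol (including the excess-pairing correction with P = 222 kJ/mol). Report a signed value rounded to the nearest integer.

-275

Co sits in group 9; removing 2 electrons leaves Co²⁺ with 9 − 2 = 7 d electrons.
Configuration: t₂g⁶ eg¹.
Orbital CFSE = 6(-0.4) + 1(0.6) = -1.8Δ₀ = -1.8 × 276 = -497 kJ/mol.
Relative to high-spin t₂g⁵ eg² (2 paired), the low-spin configuration has 1 additional pair, contributing +1 × 222 = +222 kJ/mol.
Net CFSE = -497 + 222 = -275 kJ/mol.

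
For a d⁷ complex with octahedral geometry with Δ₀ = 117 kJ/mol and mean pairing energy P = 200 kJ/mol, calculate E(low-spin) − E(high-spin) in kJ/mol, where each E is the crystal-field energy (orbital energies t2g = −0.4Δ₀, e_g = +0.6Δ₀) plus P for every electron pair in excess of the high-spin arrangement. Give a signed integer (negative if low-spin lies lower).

High-spin d⁷ fills as t2g^5 e_g^2 with CFSE 5(−0.4) + 2(+0.6) = -0.8Δ₀ = -94 kJ/mol.
For low-spin the configuration is t2g^6 e_g^1: orbital energy -1.8 × 117 = -211 kJ/mol, and 1 additional pair relative to high-spin adds 200 kJ/mol, giving -11 kJ/mol.
Thus E(LS) − E(HS) = 83 kJ/mol.

83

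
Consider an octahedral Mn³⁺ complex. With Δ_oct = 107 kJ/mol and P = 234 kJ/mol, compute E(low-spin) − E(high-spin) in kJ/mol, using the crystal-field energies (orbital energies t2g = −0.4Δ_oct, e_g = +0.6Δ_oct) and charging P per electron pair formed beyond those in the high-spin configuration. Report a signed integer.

127

Group 7 minus oxidation state +3 gives a d⁴ configuration for Mn³⁺.
High-spin: t2g^3 e_g^1, CFSE = -0.6Δ_oct = -64 kJ/mol.
Low-spin t2g^4 e_g^0 gives -1.6Δ_oct = -171 kJ/mol, but forming 1 extra pair costs 1P = 234 kJ/mol, so E(LS) = -171 + 234 = 63 kJ/mol.
Thus E(LS) − E(HS) = 127 kJ/mol.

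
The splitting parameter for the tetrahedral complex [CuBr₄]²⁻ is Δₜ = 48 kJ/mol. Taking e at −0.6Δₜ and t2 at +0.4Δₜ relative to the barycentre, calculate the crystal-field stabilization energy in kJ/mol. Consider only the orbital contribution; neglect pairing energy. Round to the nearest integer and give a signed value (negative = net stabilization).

Each Br⁻ contributes -1; 4 × (-1) = -4. With overall charge -2, Cu is in the +2 oxidation state.
Cu²⁺: group 11, so d-count = 11 − 2 = 9.
Tetrahedral splitting is small, so the complex is high-spin.
The d⁹ electrons fill as e^4 t2^5.
Orbital CFSE = 4(-0.6) + 5(0.4) = -0.4Δₜ = -0.4 × 48 = -19 kJ/mol.

-19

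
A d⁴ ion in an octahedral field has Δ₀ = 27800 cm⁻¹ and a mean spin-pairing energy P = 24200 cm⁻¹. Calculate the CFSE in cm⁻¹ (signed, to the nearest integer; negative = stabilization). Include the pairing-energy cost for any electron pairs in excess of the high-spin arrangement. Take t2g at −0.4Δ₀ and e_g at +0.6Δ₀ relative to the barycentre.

-20280

Here Δ₀ > P (27800 > 24200), so the low-spin state is favoured.
That gives t2g^4 e_g^0.
Orbital CFSE = -1.6Δ₀ = -1.6 × 27800 = -44480 cm⁻¹.
Excess pairs vs high-spin: 1 − 0 = 1; pairing cost = +24200 cm⁻¹.
Net CFSE = -44480 + 24200 = -20280 cm⁻¹.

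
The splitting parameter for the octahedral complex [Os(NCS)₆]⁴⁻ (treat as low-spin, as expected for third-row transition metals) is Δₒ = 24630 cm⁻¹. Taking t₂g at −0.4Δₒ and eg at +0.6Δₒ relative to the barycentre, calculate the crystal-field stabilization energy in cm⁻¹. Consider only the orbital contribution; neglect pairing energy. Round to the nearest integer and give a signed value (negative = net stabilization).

-59112

Each NCS⁻ contributes -1; 6 × (-1) = -6. With overall charge -4, Os is in the +2 oxidation state.
Os²⁺: group 8, so d-count = 8 − 2 = 6.
Configuration: t₂g⁶ eg⁰.
The orbital stabilization is -2.4Δₒ = -2.4 × 24630 = -59112 cm⁻¹.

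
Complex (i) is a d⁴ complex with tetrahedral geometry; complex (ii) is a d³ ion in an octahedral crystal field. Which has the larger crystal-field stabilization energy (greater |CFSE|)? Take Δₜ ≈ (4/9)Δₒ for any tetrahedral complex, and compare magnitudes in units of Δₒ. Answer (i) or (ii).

(i): Tetrahedral fields are weak (Δₜ ≈ 4/9 Δₒ), so electrons fill high-spin; e^2 t2^2, CFSE = -0.4Δₜ ≈ -0.18Δₒ.
(ii): t₂g³ eg⁰, CFSE = -1.2Δₒ.
So (ii) has the larger |CFSE|.

(ii)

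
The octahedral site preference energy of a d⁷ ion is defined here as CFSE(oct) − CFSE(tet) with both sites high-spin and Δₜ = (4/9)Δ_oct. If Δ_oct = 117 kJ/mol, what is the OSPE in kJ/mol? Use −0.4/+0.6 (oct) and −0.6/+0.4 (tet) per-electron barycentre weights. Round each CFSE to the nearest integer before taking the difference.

-32

Octahedral high-spin t2g^5 e_g^2: CFSE = -0.8 × 117 = -94 kJ/mol.
In a tetrahedral site the filling is e^4 t2^3: CFSE(tet) = -1.2Δₜ = -1.2 × (4/9)(117) = -62 kJ/mol.
OSPE = CFSE(oct) − CFSE(tet) = -94 − (-62) = -32 kJ/mol.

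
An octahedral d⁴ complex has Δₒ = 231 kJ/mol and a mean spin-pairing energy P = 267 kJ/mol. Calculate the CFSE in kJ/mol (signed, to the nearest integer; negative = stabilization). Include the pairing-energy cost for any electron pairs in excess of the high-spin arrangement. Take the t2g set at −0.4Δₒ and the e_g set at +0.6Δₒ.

Since Δₒ = 231 kJ/mol < P = 267 kJ/mol, the complex adopts the high-spin configuration.
Configuration: t2g^3 e_g^1.
Orbital CFSE = -0.6Δₒ = -0.6 × 231 = -139 kJ/mol.
High-spin has no excess pairs, so no pairing correction applies.

-139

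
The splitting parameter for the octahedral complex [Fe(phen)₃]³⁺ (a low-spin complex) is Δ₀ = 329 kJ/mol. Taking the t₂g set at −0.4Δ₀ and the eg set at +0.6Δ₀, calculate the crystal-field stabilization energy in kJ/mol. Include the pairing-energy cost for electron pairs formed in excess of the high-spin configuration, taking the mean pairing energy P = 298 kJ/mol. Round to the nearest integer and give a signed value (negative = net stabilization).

-62

phen is neutral, so the +3 overall charge sits on Fe: oxidation state +3.
Fe³⁺: group 8, so d-count = 8 − 3 = 5.
The d⁵ electrons fill as t₂g⁵ eg⁰.
CFSE(orbital) = 5×(-0.4Δ₀) + 0×(0.6Δ₀) = -2.0Δ₀; with Δ₀ = 329 kJ/mol that is -658 kJ/mol.
Relative to high-spin t₂g³ eg² (0 paired), the low-spin configuration has 2 additional pairs, contributing +2 × 298 = +596 kJ/mol.
Overall CFSE = -658 + 596 = -62 kJ/mol.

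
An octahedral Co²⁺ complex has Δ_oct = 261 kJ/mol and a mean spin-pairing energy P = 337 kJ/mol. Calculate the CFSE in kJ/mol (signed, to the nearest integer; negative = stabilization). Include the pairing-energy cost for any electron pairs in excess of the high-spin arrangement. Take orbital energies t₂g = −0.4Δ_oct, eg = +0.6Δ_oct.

-209

Co is in group 9, so Co²⁺ is d⁷ (9 − 2 = 7).
Here Δ_oct < P (261 < 337), so the high-spin state is favoured.
That gives t₂g⁵ eg².
Orbital CFSE = -0.8Δ_oct = -0.8 × 261 = -209 kJ/mol.
High-spin has no excess pairs, so no pairing correction applies.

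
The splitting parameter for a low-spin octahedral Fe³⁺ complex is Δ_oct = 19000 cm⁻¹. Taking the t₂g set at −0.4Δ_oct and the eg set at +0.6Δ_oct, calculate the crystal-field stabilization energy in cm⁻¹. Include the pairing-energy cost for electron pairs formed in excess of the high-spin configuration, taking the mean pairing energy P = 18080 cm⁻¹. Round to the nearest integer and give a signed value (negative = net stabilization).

Fe is in group 8, so Fe³⁺ is d⁵ (8 − 3 = 5).
The d⁵ electrons fill as t₂g⁵ eg⁰.
CFSE(orbital) = 5×(-0.4Δ_oct) + 0×(0.6Δ_oct) = -2.0Δ_oct; with Δ_oct = 19000 cm⁻¹ that is -38000 cm⁻¹.
Relative to high-spin t₂g³ eg² (0 paired), the low-spin configuration has 2 additional pairs, contributing +2 × 18080 = +36160 cm⁻¹.
Net CFSE = -38000 + 36160 = -1840 cm⁻¹.

-1840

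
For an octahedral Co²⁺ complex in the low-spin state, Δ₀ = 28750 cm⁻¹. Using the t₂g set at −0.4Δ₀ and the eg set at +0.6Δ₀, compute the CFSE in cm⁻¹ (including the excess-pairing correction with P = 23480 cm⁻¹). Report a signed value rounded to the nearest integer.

-28270

Co sits in group 9; removing 2 electrons leaves Co²⁺ with 9 − 2 = 7 d electrons.
Electron filling gives t₂g⁶ eg¹.
Orbital CFSE = 6(-0.4) + 1(0.6) = -1.8Δ₀ = -1.8 × 28750 = -51750 cm⁻¹.
Pairing penalty: 3 pairs vs 2 in the high-spin reference → 1 extra × P = 23480 cm⁻¹.
Net CFSE = -51750 + 23480 = -28270 cm⁻¹.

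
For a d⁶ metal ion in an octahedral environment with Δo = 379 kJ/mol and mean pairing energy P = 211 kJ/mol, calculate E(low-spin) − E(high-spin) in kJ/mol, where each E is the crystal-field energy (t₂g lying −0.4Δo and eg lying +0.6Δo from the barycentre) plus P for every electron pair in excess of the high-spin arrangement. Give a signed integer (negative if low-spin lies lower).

-336

In the high-spin limit (t₂g⁴ eg²) the orbital term is -0.4Δo = -152 kJ/mol, with no excess pairing.
For low-spin the configuration is t₂g⁶ eg⁰: orbital energy -2.4 × 379 = -910 kJ/mol, and 2 additional pairs relative to high-spin add 422 kJ/mol, giving -488 kJ/mol.
E(LS) − E(HS) = -488 − (-152) = -336 kJ/mol.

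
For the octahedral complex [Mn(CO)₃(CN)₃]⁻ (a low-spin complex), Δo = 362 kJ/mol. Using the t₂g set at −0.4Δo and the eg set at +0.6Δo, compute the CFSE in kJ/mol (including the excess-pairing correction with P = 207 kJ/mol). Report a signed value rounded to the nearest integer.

Ligand charges: 3×(+0) from CO and 3×(-1) from CN⁻ sum to -3; with overall charge -1, Mn is +2.
Mn is in group 7, so Mn²⁺ is d⁵ (7 − 2 = 5).
Configuration: t₂g⁵ eg⁰.
Orbital CFSE = 5(-0.4) + 0(0.6) = -2.0Δo = -2.0 × 362 = -724 kJ/mol.
High-spin d⁵ would be t₂g³ eg² with 0 pairs; low-spin has 2, so 2 excess pairs cost +2P = +414 kJ/mol.
Combining: -724 + 414 = -310 kJ/mol.

-310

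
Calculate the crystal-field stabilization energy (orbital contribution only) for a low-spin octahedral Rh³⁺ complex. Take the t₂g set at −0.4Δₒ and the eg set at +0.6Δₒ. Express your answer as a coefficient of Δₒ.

-2.4 Δₒ

Group 9 minus oxidation state +3 gives a d⁶ configuration for Rh³⁺.
Configuration: t₂g⁶ eg⁰.
CFSE = 6(-0.4Δₒ) + 0(0.6Δₒ) = -2.4Δₒ + 0.0Δₒ = -2.4Δₒ.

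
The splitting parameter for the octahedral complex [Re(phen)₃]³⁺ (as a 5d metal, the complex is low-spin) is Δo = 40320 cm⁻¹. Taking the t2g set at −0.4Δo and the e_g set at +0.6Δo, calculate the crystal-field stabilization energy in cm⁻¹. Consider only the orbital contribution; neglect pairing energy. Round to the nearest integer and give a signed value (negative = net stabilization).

-64512

phen is neutral, so the +3 overall charge sits on Re: oxidation state +3.
Re is in group 7, so Re³⁺ is d⁴ (7 − 3 = 4).
Electron filling gives t2g^4 e_g^0.
Orbital CFSE = 4(-0.4) + 0(0.6) = -1.6Δo = -1.6 × 40320 = -64512 cm⁻¹.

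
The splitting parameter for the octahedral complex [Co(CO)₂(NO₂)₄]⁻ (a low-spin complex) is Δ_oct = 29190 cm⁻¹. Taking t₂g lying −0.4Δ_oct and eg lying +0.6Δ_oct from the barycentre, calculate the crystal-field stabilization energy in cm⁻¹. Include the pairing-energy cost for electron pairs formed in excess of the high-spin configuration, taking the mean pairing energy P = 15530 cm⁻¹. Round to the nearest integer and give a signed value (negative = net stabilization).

-38996

Ligand charges: 2×(+0) from CO and 4×(-1) from NO₂⁻ sum to -4; with overall charge -1, Co is +3.
Co³⁺: group 9, so d-count = 9 − 3 = 6.
The d⁶ electrons fill as t₂g⁶ eg⁰.
CFSE(orbital) = 6×(-0.4Δ_oct) + 0×(0.6Δ_oct) = -2.4Δ_oct; with Δ_oct = 29190 cm⁻¹ that is -70056 cm⁻¹.
High-spin d⁶ would be t₂g⁴ eg² with 1 pair; low-spin has 3, so 2 excess pairs cost +2P = +31060 cm⁻¹.
Net CFSE = -70056 + 31060 = -38996 cm⁻¹.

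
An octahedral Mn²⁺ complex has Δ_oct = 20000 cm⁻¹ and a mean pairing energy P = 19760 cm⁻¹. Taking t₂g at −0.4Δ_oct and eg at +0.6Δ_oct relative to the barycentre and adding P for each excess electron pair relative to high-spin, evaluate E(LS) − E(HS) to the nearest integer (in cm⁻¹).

-480

Mn²⁺: group 7, so d-count = 7 − 2 = 5.
High-spin d⁵ fills as t₂g³ eg² with CFSE 3(−0.4) + 2(+0.6) = 0.0Δ_oct = 0 cm⁻¹.
For low-spin the configuration is t₂g⁵ eg⁰: orbital energy -2.0 × 20000 = -40000 cm⁻¹, and 2 additional pairs relative to high-spin add 39520 cm⁻¹, giving -480 cm⁻¹.
Thus E(LS) − E(HS) = -480 cm⁻¹.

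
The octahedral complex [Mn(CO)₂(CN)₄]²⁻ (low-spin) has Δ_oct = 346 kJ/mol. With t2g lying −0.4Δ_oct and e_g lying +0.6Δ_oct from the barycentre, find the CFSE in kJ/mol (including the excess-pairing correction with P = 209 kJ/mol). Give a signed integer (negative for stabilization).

-274

Ligand charges: 2×(+0) from CO and 4×(-1) from CN⁻ sum to -4; with overall charge -2, Mn is +2.
Mn is in group 7, so Mn²⁺ is d⁵ (7 − 2 = 5).
Electron filling gives t2g^5 e_g^0.
The orbital stabilization is -2.0Δ_oct = -2.0 × 346 = -692 kJ/mol.
Relative to high-spin t2g^3 e_g^2 (0 paired), the low-spin configuration has 2 additional pairs, contributing +2 × 209 = +418 kJ/mol.
Combining: -692 + 418 = -274 kJ/mol.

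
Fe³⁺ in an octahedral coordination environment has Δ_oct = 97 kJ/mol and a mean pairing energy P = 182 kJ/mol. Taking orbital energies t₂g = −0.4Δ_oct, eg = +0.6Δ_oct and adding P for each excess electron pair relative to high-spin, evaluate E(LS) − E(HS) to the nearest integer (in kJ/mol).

Fe³⁺: group 8, so d-count = 8 − 3 = 5.
High-spin d⁵ fills as t₂g³ eg² with CFSE 3(−0.4) + 2(+0.6) = 0.0Δ_oct = 0 kJ/mol.
Low-spin t₂g⁵ eg⁰ gives -2.0Δ_oct = -194 kJ/mol, but forming 2 extra pairs costs 2P = 364 kJ/mol, so E(LS) = -194 + 364 = 170 kJ/mol.
The difference is 170 − (0) = 170 kJ/mol, so high-spin lies lower.

170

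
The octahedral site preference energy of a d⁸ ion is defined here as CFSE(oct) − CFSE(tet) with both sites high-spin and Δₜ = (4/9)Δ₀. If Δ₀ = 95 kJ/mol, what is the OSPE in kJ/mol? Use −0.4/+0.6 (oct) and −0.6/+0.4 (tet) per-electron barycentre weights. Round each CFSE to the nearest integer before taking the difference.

-80

Octahedral high-spin t₂g⁶ eg²: CFSE = -1.2 × 95 = -114 kJ/mol.
In a tetrahedral site the filling is e⁴ t₂⁴: CFSE(tet) = -0.8Δₜ = -0.8 × (4/9)(95) = -34 kJ/mol.
OSPE = CFSE(oct) − CFSE(tet) = -114 − (-34) = -80 kJ/mol.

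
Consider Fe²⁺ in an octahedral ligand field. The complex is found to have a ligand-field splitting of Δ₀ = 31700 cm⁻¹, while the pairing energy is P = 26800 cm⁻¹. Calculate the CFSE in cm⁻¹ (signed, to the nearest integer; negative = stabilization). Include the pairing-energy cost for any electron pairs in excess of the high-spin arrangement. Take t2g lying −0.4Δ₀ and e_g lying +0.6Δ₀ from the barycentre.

-22480

Fe²⁺: group 8, so d-count = 8 − 2 = 6.
Δ₀ > P, so pairing is preferred: the ground state is low-spin.
That gives t2g^6 e_g^0.
Orbital CFSE = -2.4Δ₀ = -2.4 × 31700 = -76080 cm⁻¹.
Excess pairs vs high-spin: 3 − 1 = 2; pairing cost = +53600 cm⁻¹.
Net CFSE = -76080 + 53600 = -22480 cm⁻¹.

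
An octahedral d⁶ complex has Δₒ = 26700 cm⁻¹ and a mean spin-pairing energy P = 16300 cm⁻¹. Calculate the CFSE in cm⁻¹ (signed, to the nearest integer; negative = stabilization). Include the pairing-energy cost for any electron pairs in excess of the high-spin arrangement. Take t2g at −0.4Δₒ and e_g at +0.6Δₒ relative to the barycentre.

Here Δₒ > P (26700 > 16300), so the low-spin state is favoured.
Configuration: t2g^6 e_g^0.
Orbital CFSE = -2.4Δₒ = -2.4 × 26700 = -64080 cm⁻¹.
Excess pairs vs high-spin: 3 − 1 = 2; pairing cost = +32600 cm⁻¹.
Net CFSE = -64080 + 32600 = -31480 cm⁻¹.

-31480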